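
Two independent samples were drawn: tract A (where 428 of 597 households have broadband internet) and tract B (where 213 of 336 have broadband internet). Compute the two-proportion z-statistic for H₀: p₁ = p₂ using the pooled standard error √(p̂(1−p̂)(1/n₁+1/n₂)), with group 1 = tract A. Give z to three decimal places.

Sample proportions: p̂₁ = 428/597 = 0.71692 and p̂₂ = 213/336 = 0.63393.
Pooling: p̂ = 641/933 = 0.68703.
SE = √[p̂(1−p̂)(1/n₁+1/n₂)] = √[0.68703·0.31297·(1/597+1/336)] ≈ 0.031624.
z = 0.08299/0.031624 = 2.624.

z = 2.624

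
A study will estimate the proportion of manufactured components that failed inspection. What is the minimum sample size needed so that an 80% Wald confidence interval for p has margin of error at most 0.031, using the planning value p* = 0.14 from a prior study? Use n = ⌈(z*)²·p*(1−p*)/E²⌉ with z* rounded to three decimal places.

n = 206

The 80% critical value is z* = 1.282.
p*(1−p*) = 0.14·0.86 = 0.1204.
(z*)²·p*(1−p*)/E² = 1.643524·0.1204/0.000961 = 205.911.
Rounding up, n = 206.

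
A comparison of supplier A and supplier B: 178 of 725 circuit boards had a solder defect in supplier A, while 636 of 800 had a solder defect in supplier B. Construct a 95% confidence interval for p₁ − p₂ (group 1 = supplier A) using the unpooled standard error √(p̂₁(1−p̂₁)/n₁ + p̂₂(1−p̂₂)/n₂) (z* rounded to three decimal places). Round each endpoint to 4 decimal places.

p̂₁ = 178/725 = 0.24552, p̂₂ = 636/800 = 0.79500; p̂₁ − p̂₂ = -0.54948.
Unpooled SE = √(p̂₁(1−p̂₁)/n₁ + p̂₂(1−p̂₂)/n₂) = √(0.000255501 + 0.000203719) = 0.021429.
z* = 1.960 at the 95% level. Margin = 1.960·0.021429 = 0.04200.
So the interval runs from -0.5915 to -0.5075.

(-0.5915, -0.5075)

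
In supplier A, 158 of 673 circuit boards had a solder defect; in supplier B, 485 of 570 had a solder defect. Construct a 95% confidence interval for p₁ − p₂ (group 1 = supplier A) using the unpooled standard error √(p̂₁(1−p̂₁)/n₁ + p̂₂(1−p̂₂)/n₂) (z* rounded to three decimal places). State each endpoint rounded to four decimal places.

(-0.6595, -0.5727)

p̂₁ = 0.23477, p̂₂ = 0.85088, so the observed difference is -0.61611.
SE = √(0.000266943 + 0.000222606) = √0.000489549 = 0.022126.
For 95% confidence, z* = 1.960. Margin of error = 0.04337.
Interval: -0.61611 ± 0.04337 → (-0.6595, -0.5727).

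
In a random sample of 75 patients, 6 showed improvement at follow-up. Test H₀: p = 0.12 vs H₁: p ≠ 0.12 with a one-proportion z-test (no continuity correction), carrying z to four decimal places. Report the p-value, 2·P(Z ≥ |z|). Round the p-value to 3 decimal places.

p-value = 0.286

p̂ = 6/75 = 0.08000.
Under H₀, SE = √(p₀(1−p₀)/n) = √(0.12·0.88/75) = √0.001408000 = 0.037523.
Test statistic (full precision, shown to 4 dp): z = (6/75 − 0.12)/SE₀ ≈ -1.0660.
p-value = 2·P(Z ≥ |z|) with z = -1.0660 → 0.286.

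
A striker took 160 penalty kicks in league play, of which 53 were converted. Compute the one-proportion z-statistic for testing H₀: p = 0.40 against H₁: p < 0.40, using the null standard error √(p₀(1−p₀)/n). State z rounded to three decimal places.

z = -1.775

The sample proportion is 53/160 = 0.33125.
SE₀ = √(0.40·0.60/160) = 0.038730.
z = (p̂ − p₀)/SE = (0.33125 − 0.40)/0.038730 = -1.775.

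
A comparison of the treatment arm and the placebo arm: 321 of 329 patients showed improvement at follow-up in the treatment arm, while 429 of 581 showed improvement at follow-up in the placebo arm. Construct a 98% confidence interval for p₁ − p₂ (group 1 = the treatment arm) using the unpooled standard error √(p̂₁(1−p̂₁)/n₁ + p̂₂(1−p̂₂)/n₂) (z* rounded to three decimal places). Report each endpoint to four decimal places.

(0.1905, 0.2841)

p̂₁ = 0.97568, p̂₂ = 0.73838, so the observed difference is 0.23730.
Unpooled SE = √(p̂₁(1−p̂₁)/n₁ + p̂₂(1−p̂₂)/n₂) = √(0.000072112 + 0.000332485) = 0.020115.
The 98% critical value is z* = 2.326. Margin of error = 0.04679.
Interval: 0.23730 ± 0.04679 → (0.1905, 0.2841).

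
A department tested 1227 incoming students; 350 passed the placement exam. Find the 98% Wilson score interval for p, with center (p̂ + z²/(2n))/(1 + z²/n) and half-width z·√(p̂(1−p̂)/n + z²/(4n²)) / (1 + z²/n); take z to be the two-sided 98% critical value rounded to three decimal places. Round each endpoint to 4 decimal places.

p̂ = 350/1227 = 0.28525; z = 2.326, so z² = 5.410276.
Denominator 1 + z²/n = 1 + 5.410276/1227 = 1.004409.
Adjusted center: (0.28525 + z²/(2n))/1.004409 = 0.28619.
Radicand: p̂(1−p̂)/n + z²/(4n²) = 0.000166163 + 0.000000898 = 0.000167061.
Half-width = z·√(radicand)/denom = 2.326·0.012925/1.004409 = 0.02993.
So the interval runs from 0.2563 to 0.3161.

(0.2563, 0.3161)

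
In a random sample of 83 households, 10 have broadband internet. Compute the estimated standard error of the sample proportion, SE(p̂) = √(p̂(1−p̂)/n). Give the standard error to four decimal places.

SE = 0.0357

Sample proportion p̂ = 10/83 = 0.12048.
p̂(1−p̂) = 0.12048·0.87952 = 0.105965.
SE = √(0.105965/83) = √0.001276687 = 0.0357.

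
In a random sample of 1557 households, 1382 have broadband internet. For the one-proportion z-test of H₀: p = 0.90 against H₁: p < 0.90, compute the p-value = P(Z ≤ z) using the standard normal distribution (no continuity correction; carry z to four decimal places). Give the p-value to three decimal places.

p-value = 0.052

Sample proportion p̂ = 1382/1557 = 0.88760.
Null standard error: √(0.90·0.10/1557) = √0.000057803 = 0.007603.
Test statistic (full precision, shown to 4 dp): z = (1382/1557 − 0.90)/SE₀ ≈ -1.6304.
From the standard normal, P(Z ≤ z) = 0.052.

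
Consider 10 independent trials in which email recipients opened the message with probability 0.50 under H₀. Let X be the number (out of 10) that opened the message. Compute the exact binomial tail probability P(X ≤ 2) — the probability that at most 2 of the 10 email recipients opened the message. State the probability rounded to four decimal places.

P = 0.0547

X is binomial with n = 10 and p = 0.50.
P(X ≤ 2) = C(10,0)·0.50^0·0.50^10 + C(10,1)·0.50^1·0.50^9 + C(10,2)·0.50^2·0.50^8.
= 0.000977 + 0.009766 + 0.043945 = 0.0547.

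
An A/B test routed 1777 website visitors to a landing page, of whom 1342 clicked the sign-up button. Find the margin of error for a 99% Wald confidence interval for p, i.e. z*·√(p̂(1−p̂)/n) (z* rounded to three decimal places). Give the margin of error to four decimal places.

ME = 0.0263

With x = 1342 successes in n = 1777, p̂ = 0.75521.
Standard error of p̂: √(0.184870/1777) = √0.000104035 = 0.010200.
For 99% confidence, z* = 2.576.
Margin of error = z*·SE = 2.576 × 0.010200 = 0.0263.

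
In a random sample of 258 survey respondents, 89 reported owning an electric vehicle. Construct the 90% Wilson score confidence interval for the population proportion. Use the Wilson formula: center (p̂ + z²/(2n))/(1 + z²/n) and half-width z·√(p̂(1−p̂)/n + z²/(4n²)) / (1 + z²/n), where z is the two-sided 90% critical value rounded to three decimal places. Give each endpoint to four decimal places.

(0.2981, 0.3950)

p̂ = 89/258 = 0.34496; z = 1.645, so z² = 2.706025.
Denominator 1 + z²/n = 1 + 2.706025/258 = 1.010488.
Center = (0.34496 + 0.005244)/1.010488 = 0.34657.
Radicand: p̂(1−p̂)/n + z²/(4n²) = 0.000875826 + 0.000010163 = 0.000885989.
Half-width = 1.645·√0.000885989/1.010488 = 0.04846.
Interval: 0.34657 ± 0.04846 → (0.2981, 0.3950).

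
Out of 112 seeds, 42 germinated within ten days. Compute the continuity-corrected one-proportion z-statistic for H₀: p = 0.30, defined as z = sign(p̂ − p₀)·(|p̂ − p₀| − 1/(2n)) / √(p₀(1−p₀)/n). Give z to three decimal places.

Sample proportion p̂ = 42/112 = 0.37500. p̂ − p₀ = 0.075000.
Continuity correction 1/(2n) = 1/224 = 0.004464.
Corrected numerator: |0.075000| − 0.004464 = 0.070536.
Under H₀, SE = √(p₀(1−p₀)/n) = √(0.30·0.70/112) = √0.001875000 = 0.043301.
z = +0.070536/0.043301 = 1.629.

z = 1.629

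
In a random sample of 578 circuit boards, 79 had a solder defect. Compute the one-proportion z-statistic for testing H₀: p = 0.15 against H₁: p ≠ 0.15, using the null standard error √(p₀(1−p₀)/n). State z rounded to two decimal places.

p̂ = 79/578 = 0.13668.
Under H₀, SE = √(p₀(1−p₀)/n) = √(0.15·0.85/578) = √0.000220588 = 0.014852.
z = (p̂ − p₀)/SE = (0.13668 − 0.15)/0.014852 = -0.90.

z = -0.90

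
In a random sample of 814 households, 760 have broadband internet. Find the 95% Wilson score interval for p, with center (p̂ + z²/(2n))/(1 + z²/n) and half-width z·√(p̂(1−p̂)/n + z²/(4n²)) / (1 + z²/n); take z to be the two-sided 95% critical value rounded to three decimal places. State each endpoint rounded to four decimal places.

(0.9144, 0.9488)

p̂ = 760/814 = 0.93366; z = 1.960, so z² = 3.841600.
1 + z²/n = 1.004719.
Adjusted center: (0.93366 + z²/(2n))/1.004719 = 0.93162.
Radicand: p̂(1−p̂)/n + z²/(4n²) = 0.000076091 + 0.000001449 = 0.000077540.
Half-width = 1.960·√0.000077540/1.004719 = 0.01718.
CI: 0.93162 ± 0.01718 = (0.9144, 0.9488).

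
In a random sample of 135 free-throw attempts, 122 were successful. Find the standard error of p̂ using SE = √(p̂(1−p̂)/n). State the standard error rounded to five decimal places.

With x = 122 successes in n = 135, p̂ = 0.90370.
p̂(1−p̂) = 0.087026.
SE = √(0.087026/135) = 0.02539.

SE = 0.02539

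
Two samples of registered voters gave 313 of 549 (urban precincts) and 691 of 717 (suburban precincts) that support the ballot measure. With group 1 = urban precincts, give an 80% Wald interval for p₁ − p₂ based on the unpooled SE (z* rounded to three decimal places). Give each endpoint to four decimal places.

(-0.4221, -0.3651)

p̂₁ = 0.57013, p̂₂ = 0.96374, so the observed difference is -0.39361.
SE = √(0.000446416 + 0.000048741) = √0.000495157 = 0.022252.
For 80% confidence, z* = 1.282. Margin of error = 0.02853.
CI: -0.39361 ± 0.02853 = (-0.4221, -0.3651).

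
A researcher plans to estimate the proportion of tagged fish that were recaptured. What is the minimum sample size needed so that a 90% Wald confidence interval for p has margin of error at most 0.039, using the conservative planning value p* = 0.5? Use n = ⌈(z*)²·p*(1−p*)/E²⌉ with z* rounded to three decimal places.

n = 445

z* = 1.645 at the 90% level.
p*(1−p*) = 0.2500.
(z*)²·p*(1−p*)/E² = 2.706025·0.2500/0.001521 = 444.777.
Rounding up, n = 445.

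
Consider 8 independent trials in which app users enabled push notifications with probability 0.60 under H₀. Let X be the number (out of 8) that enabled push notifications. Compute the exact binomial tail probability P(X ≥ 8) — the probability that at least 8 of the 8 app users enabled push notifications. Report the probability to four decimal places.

P = 0.0168

X ~ Binomial(n=8, p=0.60).
P(X ≥ 8) = C(8,8)·0.60^8·0.40^0.
= 0.016796 = 0.0168.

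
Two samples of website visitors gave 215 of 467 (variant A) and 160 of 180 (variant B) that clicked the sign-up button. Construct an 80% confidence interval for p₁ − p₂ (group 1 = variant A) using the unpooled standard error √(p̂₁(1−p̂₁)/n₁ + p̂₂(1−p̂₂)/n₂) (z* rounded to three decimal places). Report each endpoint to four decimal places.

p̂₁ = 215/467 = 0.46039, p̂₂ = 160/180 = 0.88889; p̂₁ − p̂₂ = -0.42850.
Unpooled SE = √(p̂₁(1−p̂₁)/n₁ + p̂₂(1−p̂₂)/n₂) = √(0.000531971 + 0.000548697) = 0.032874.
The 80% critical value is z* = 1.282. Margin = 1.282·0.032874 = 0.04214.
Interval: -0.42850 ± 0.04214 → (-0.4706, -0.3864).

(-0.4706, -0.3864)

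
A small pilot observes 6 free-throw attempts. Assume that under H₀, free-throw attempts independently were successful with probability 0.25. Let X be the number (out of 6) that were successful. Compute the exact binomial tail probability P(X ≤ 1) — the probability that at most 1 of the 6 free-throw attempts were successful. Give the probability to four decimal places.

P = 0.5339

X is binomial with n = 6 and p = 0.25.
P(X ≤ 1) = C(6,0)·0.25^0·0.75^6 + C(6,1)·0.25^1·0.75^5.
= 0.177979 + 0.355957 = 0.5339.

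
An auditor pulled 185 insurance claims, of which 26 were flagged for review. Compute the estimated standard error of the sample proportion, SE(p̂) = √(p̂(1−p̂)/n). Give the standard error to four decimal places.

SE = 0.0256

p̂ = 26/185 = 0.14054.
p̂(1−p̂) = 0.120789.
SE = √(0.120789/185) = 0.0256.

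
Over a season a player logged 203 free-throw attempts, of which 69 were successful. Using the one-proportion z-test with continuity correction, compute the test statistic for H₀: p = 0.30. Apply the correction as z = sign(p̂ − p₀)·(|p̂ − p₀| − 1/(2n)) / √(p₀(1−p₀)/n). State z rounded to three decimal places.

p̂ = 69/203 = 0.33990. p̂ − p₀ = 0.039901.
Continuity correction 1/(2n) = 1/406 = 0.002463.
Corrected numerator: |0.039901| − 0.002463 = 0.037438.
Null standard error: √(0.30·0.70/203) = √0.001034483 = 0.032163.
z = +0.037438/0.032163 = 1.164.

z = 1.164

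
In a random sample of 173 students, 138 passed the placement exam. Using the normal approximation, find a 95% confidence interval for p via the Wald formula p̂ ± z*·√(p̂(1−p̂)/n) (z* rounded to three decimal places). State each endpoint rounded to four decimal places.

(0.7378, 0.8576)

p̂ = 138/173 = 0.79769.
SE(p̂) = √(0.79769·0.20231/173) = 0.030542.
z* = 1.960 at the 95% level.
Margin of error: 1.960 × 0.030542 = 0.05986.
Interval: 0.79769 ± 0.05986 → (0.7378, 0.8576).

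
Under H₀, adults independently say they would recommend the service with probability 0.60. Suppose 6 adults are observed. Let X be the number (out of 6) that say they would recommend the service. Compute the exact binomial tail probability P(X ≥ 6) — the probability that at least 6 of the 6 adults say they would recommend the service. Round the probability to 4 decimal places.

P = 0.0467

X is binomial with n = 6 and p = 0.60.
P(X ≥ 6) = C(6,6)·0.60^6·0.40^0.
= 0.046656 = 0.0467.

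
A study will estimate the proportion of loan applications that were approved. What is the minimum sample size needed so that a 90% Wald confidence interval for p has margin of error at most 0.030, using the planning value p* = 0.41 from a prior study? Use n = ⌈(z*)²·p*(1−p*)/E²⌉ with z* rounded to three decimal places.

For 90% confidence, z* = 1.645.
p*(1−p*) = 0.2419.
Required n before rounding: 2.706025 × 0.2419 / 0.030² = 727.319.
⌈727.319⌉ = 728.

n = 728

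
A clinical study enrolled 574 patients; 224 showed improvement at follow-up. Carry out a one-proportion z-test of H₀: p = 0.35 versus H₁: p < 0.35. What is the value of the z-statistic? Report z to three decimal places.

z = 2.021

p̂ = 224/574 = 0.39024.
Null standard error: √(0.35·0.65/574) = √0.000396341 = 0.019908.
z = (0.39024 − 0.35)/0.019908 = 0.04024/0.019908 = 2.021.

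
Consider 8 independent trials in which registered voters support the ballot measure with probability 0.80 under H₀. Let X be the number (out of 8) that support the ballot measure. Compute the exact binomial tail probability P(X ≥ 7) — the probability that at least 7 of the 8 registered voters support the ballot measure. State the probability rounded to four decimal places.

X is binomial with n = 8 and p = 0.80.
P(X ≥ 7) = C(8,7)·0.80^7·0.20^1 + C(8,8)·0.80^8·0.20^0.
= 0.335544 + 0.167772 = 0.5033.

P = 0.5033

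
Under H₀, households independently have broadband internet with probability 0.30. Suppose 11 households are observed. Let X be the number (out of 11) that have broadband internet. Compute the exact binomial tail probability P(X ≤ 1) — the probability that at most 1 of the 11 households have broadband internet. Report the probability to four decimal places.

X is binomial with n = 11 and p = 0.30.
P(X ≤ 1) = C(11,0)·0.30^0·0.70^11 + C(11,1)·0.30^1·0.70^10.
= 0.019773 + 0.093217 = 0.1130.

P = 0.1130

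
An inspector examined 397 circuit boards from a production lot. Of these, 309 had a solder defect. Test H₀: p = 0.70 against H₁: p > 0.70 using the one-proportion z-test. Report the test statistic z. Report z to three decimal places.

z = 3.406

The sample proportion is 309/397 = 0.77834.
SE₀ = √(0.70·0.30/397) = 0.022999.
z = (0.77834 − 0.70)/0.022999 = 0.07834/0.022999 = 3.406.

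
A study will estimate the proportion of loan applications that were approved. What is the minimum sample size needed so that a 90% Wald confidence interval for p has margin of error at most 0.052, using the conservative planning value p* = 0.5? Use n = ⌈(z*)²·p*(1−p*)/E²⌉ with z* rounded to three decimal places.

n = 251

The 90% critical value is z* = 1.645.
p*(1−p*) = 0.2500.
Required n before rounding: 2.706025 × 0.2500 / 0.052² = 250.187.
⌈250.187⌉ = 251.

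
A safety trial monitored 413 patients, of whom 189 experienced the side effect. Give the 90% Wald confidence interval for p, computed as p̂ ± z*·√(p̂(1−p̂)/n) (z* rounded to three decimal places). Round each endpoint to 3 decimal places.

(0.417, 0.498)

p̂ = 189/413 = 0.45763.
SE(p̂) = √(0.45763·0.54237/413) = 0.024515.
For 90% confidence, z* = 1.645.
Margin = 1.645·0.024515 = 0.04033.
So the interval runs from 0.417 to 0.498.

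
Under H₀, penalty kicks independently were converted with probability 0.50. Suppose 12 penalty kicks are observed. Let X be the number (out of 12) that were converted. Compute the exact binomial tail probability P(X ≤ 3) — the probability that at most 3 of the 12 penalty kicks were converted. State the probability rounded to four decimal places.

P = 0.0730

X is binomial with n = 12 and p = 0.50.
P(X ≤ 3) = C(12,0)·0.50^0·0.50^12 + C(12,1)·0.50^1·0.50^11 + C(12,2)·0.50^2·0.50^10 + C(12,3)·0.50^3·0.50^9.
= 0.000244 + 0.002930 + 0.016113 + 0.053711 = 0.0730.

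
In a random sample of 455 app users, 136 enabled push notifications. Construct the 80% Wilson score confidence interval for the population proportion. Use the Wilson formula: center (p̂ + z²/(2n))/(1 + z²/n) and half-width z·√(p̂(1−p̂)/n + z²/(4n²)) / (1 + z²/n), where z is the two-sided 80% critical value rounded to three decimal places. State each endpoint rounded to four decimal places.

Here p̂ = 136/455 = 0.29890 and z = 1.282 (z² = 1.643524).
1 + z²/n = 1.003612.
Adjusted center: (0.29890 + z²/(2n))/1.003612 = 0.29962.
Radicand: p̂(1−p̂)/n + z²/(4n²) = 0.000460570 + 0.000001985 = 0.000462555.
Half-width = z·√(radicand)/denom = 1.282·0.021507/1.003612 = 0.02747.
Interval: 0.29962 ± 0.02747 → (0.2722, 0.3271).

(0.2722, 0.3271)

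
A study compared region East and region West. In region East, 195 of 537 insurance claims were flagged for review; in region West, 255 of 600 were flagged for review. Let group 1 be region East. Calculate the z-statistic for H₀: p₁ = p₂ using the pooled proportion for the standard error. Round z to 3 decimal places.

z = -2.130

p̂₁ = 195/537 = 0.36313, p̂₂ = 255/600 = 0.42500.
Pooled p̂ = (195+255)/(537+600) = 450/1137 = 0.39578.
SE = √[p̂(1−p̂)(1/n₁+1/n₂)] = √[0.39578·0.60422·(1/537+1/600)] ≈ 0.029050.
z = -0.06187/0.029050 = -2.130.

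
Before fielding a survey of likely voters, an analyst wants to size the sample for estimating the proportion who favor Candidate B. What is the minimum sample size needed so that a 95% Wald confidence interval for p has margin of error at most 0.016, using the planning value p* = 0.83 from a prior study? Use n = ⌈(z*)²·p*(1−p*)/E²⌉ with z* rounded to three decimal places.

The 95% critical value is z* = 1.960.
p*(1−p*) = 0.1411.
Required n before rounding: 3.841600 × 0.1411 / 0.016² = 2117.382.
Rounding up, n = 2118.

n = 2118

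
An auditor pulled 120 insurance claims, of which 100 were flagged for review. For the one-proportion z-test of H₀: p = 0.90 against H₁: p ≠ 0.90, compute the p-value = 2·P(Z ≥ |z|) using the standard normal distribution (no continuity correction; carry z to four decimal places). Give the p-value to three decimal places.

p-value = 0.015

Sample proportion p̂ = 100/120 = 0.83333.
Under H₀, SE = √(p₀(1−p₀)/n) = √(0.90·0.10/120) = √0.000750000 = 0.027386.
Test statistic (full precision, shown to 4 dp): z = (100/120 − 0.90)/SE₀ ≈ -2.4343.
From the standard normal, 2·P(Z ≥ |z|) = 0.015.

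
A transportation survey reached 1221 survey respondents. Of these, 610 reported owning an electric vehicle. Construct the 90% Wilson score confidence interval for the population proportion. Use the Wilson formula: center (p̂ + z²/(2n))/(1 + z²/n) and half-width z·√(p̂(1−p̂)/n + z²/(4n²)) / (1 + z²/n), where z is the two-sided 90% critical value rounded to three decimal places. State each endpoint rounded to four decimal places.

(0.4761, 0.5231)

p̂ = 610/1221 = 0.49959; z = 1.645, so z² = 2.706025.
Denominator 1 + z²/n = 1 + 2.706025/1221 = 1.002216.
Adjusted center: (0.49959 + z²/(2n))/1.002216 = 0.49959.
Radicand: p̂(1−p̂)/n + z²/(4n²) = 0.000204750 + 0.000000454 = 0.000205204.
Half-width = z·√(radicand)/denom = 1.645·0.014325/1.002216 = 0.02351.
Interval: 0.49959 ± 0.02351 → (0.4761, 0.5231).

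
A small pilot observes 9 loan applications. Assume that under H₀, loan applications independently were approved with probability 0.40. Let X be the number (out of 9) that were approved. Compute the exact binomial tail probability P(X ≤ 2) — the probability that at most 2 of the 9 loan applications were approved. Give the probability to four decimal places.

P = 0.2318

X ~ Binomial(n=9, p=0.40).
P(X ≤ 2) = C(9,0)·0.40^0·0.60^9 + C(9,1)·0.40^1·0.60^8 + C(9,2)·0.40^2·0.60^7.
= 0.010078 + 0.060466 + 0.161243 = 0.2318.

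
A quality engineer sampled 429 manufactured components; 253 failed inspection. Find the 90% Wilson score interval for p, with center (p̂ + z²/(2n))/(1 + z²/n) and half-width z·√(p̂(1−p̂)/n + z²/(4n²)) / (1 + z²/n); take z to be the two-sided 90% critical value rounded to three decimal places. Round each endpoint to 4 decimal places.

(0.5502, 0.6281)

p̂ = 253/429 = 0.58974; z = 1.645, so z² = 2.706025.
1 + z²/n = 1.006308.
Center = (0.58974 + 0.003154)/1.006308 = 0.58918.
Radicand: p̂(1−p̂)/n + z²/(4n²) = 0.000563977 + 0.000003676 = 0.000567653.
Half-width = z·√(radicand)/denom = 1.645·0.023825/1.006308 = 0.03895.
So the interval runs from 0.5502 to 0.6281.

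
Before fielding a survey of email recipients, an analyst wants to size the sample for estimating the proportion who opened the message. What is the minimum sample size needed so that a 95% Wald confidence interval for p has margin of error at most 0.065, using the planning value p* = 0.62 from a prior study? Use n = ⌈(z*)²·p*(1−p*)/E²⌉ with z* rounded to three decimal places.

n = 215

The 95% critical value is z* = 1.960.
p*(1−p*) = 0.2356.
(z*)²·p*(1−p*)/E² = 3.841600·0.2356/0.004225 = 214.220.
⌈214.220⌉ = 215.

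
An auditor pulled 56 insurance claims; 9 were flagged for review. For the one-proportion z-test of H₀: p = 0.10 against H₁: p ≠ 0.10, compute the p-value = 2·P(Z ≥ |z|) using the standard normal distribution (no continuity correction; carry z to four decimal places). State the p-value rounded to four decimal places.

Sample proportion p̂ = 9/56 = 0.16071.
Under H₀, SE = √(p₀(1−p₀)/n) = √(0.10·0.90/56) = √0.001607143 = 0.040089.
z = (p̂ − p₀)/SE = (9/56 − 0.10)/0.040089 ≈ 1.5145.
p-value = 2·P(Z ≥ |z|) with z = 1.5145 → 0.1299.

p-value = 0.1299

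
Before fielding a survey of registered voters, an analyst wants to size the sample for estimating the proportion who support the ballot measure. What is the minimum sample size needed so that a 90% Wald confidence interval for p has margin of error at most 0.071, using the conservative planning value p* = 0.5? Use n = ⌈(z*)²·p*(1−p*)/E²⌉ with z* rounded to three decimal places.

For 90% confidence, z* = 1.645.
p*(1−p*) = 0.50·0.50 = 0.2500.
(z*)²·p*(1−p*)/E² = 2.706025·0.2500/0.005041 = 134.201.
⌈134.201⌉ = 135.

n = 135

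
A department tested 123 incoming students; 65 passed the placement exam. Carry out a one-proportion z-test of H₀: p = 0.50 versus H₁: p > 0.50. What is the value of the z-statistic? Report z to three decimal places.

z = 0.631

p̂ = 65/123 = 0.52846.
Null standard error: √(0.50·0.50/123) = √0.002032520 = 0.045083.
z = (0.52846 − 0.50)/0.045083 = 0.02846/0.045083 = 0.631.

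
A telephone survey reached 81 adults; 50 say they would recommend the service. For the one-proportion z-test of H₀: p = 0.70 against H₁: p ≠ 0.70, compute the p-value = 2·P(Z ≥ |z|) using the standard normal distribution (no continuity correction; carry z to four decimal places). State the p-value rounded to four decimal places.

With x = 50 successes in n = 81, p̂ = 0.61728.
SE₀ = √(0.70·0.30/81) = 0.050918.
Test statistic (full precision, shown to 4 dp): z = (50/81 − 0.70)/SE₀ ≈ -1.6245.
From the standard normal, 2·P(Z ≥ |z|) = 0.1043.

p-value = 0.1043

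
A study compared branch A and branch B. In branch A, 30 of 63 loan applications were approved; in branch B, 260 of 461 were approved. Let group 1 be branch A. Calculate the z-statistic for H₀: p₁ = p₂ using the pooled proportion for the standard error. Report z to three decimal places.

Sample proportions: p̂₁ = 30/63 = 0.47619 and p̂₂ = 260/461 = 0.56399.
Pooling: p̂ = 290/524 = 0.55344.
SE = √[p̂(1−p̂)(1/n₁+1/n₂)] = √[0.55344·0.44656·(1/63+1/461)] ≈ 0.066776.
z = -0.08780/0.066776 = -1.315.

z = -1.315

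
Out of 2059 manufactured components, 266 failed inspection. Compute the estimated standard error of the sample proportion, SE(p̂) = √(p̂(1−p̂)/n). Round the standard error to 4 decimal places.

SE = 0.0074

p̂ = 266/2059 = 0.12919.
p̂(1−p̂) = 0.12919·0.87081 = 0.112500.
Dividing by n and taking the root: √0.000054638 = 0.0074.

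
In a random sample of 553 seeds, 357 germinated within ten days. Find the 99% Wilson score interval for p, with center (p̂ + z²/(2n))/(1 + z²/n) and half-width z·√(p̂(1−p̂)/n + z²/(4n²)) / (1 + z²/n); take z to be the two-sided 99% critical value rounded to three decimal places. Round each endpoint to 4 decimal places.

(0.5917, 0.6960)

p̂ = 357/553 = 0.64557; z = 2.576, so z² = 6.635776.
1 + z²/n = 1.012000.
Adjusted center: (0.64557 + z²/(2n))/1.012000 = 0.64384.
Radicand: p̂(1−p̂)/n + z²/(4n²) = 0.000413760 + 0.000005425 = 0.000419185.
Half-width = z·√(radicand)/denom = 2.576·0.020474/1.012000 = 0.05212.
So the interval runs from 0.5917 to 0.6960.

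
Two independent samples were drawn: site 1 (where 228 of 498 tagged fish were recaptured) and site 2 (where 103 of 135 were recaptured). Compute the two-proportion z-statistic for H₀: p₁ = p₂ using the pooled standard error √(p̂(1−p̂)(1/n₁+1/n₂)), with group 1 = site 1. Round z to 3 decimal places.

z = -6.296

p̂₁ = 228/498 = 0.45783, p̂₂ = 103/135 = 0.76296.
Pooled p̂ = (228+103)/(498+135) = 331/633 = 0.52291.
SE = √[p̂(1−p̂)(1/n₁+1/n₂)] = √[0.52291·0.47709·(1/498+1/135)] ≈ 0.048466.
z = (p̂₁ − p̂₂)/SE = (0.45783 − 0.76296)/0.048466 = -0.30513/0.048466 = -6.296.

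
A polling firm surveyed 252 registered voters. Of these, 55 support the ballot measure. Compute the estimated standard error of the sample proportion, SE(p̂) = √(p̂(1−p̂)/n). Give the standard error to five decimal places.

The sample proportion is 55/252 = 0.21825.
p̂(1−p̂) = 0.170617.
SE = √(0.170617/252) = √0.000677052 = 0.02602.

SE = 0.02602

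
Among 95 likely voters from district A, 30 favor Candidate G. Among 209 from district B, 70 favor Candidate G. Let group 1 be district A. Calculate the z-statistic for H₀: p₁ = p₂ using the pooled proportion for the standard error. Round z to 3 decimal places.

z = -0.329

Sample proportions: p̂₁ = 30/95 = 0.31579 and p̂₂ = 70/209 = 0.33493.
Pooling: p̂ = 100/304 = 0.32895.
SE = √[p̂(1−p̂)(1/n₁+1/n₂)] = √[0.32895·0.67105·(1/95+1/209)] ≈ 0.058136.
z = -0.01914/0.058136 = -0.329.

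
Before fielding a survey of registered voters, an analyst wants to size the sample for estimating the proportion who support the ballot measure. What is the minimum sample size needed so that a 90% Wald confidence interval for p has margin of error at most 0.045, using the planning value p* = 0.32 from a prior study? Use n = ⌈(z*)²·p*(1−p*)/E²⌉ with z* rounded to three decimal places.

For 90% confidence, z* = 1.645.
p*(1−p*) = 0.2176.
(z*)²·p*(1−p*)/E² = 2.706025·0.2176/0.002025 = 290.781.
Rounding up, n = 291.

n = 291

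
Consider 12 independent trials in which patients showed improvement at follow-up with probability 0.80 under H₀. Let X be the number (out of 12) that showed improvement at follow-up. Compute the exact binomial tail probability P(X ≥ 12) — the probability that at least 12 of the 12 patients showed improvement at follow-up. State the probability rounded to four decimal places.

X is binomial with n = 12 and p = 0.80.
P(X ≥ 12) = C(12,12)·0.80^12·0.20^0.
= 0.068719 = 0.0687.

P = 0.0687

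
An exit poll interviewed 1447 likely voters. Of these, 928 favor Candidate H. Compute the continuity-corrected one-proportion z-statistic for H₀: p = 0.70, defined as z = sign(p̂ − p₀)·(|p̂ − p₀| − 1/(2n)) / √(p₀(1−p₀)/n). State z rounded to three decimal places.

p̂ = 928/1447 = 0.64133. p̂ − p₀ = -0.058673.
Continuity correction 1/(2n) = 1/2894 = 0.000346.
Corrected numerator: |-0.058673| − 0.000346 = 0.058327.
Under H₀, SE = √(p₀(1−p₀)/n) = √(0.70·0.30/1447) = √0.000145128 = 0.012047.
z = −0.058327/0.012047 = -4.842.

z = -4.842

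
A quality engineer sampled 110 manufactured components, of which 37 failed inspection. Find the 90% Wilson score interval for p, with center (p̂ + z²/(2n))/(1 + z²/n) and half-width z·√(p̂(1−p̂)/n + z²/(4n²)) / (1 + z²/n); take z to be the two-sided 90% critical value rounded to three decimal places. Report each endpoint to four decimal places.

(0.2670, 0.4136)

p̂ = 37/110 = 0.33636; z = 1.645, so z² = 2.706025.
Denominator 1 + z²/n = 1 + 2.706025/110 = 1.024600.
Center = (0.33636 + 0.012300)/1.024600 = 0.34029.
Radicand: p̂(1−p̂)/n + z²/(4n²) = 0.002029301 + 0.000055910 = 0.002085211.
Half-width = z·√(radicand)/denom = 1.645·0.045664/1.024600 = 0.07331.
So the interval runs from 0.2670 to 0.4136.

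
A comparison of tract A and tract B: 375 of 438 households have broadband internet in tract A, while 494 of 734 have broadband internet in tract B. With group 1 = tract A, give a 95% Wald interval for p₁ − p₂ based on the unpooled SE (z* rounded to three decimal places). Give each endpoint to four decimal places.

p̂₁ = 0.85616, p̂₂ = 0.67302, so the observed difference is 0.18314.
Unpooled SE = √(p̂₁(1−p̂₁)/n₁ + p̂₂(1−p̂₂)/n₂) = √(0.000281157 + 0.000299813) = 0.024103.
For 95% confidence, z* = 1.960. Margin = 1.960·0.024103 = 0.04724.
So the interval runs from 0.1359 to 0.2304.

(0.1359, 0.2304)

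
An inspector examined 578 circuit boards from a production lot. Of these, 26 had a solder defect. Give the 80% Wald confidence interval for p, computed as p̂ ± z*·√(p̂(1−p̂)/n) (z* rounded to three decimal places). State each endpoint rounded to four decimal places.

(0.0339, 0.0560)

The sample proportion is 26/578 = 0.04498.
SE(p̂) = √(0.04498·0.95502/578) = 0.008621.
The 80% critical value is z* = 1.282.
Margin of error: 1.282 × 0.008621 = 0.01105.
So the interval runs from 0.0339 to 0.0560.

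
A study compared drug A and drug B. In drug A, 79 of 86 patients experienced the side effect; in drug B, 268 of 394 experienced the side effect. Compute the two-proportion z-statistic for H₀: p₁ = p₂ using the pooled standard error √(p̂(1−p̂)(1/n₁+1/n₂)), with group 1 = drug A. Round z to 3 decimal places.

Sample proportions: p̂₁ = 79/86 = 0.91860 and p̂₂ = 268/394 = 0.68020.
Pooling: p̂ = 347/480 = 0.72292.
Pooled SE = √[0.2003082·0.01416598] ≈ 0.053269.
z = (p̂₁ − p̂₂)/SE = (0.91860 − 0.68020)/0.053269 = 0.23840/0.053269 = 4.475.

z = 4.475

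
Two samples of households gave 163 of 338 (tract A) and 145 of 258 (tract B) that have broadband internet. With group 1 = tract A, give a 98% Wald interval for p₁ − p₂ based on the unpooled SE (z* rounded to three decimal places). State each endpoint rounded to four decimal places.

(-0.1755, 0.0159)

p̂₁ = 0.48225, p̂₂ = 0.56202, so the observed difference is -0.07977.
Unpooled SE = √(p̂₁(1−p̂₁)/n₁ + p̂₂(1−p̂₂)/n₂) = √(0.000738713 + 0.000954086) = 0.041144.
For 98% confidence, z* = 2.326. Margin = 2.326·0.041144 = 0.09570.
CI: -0.07977 ± 0.09570 = (-0.1755, 0.0159).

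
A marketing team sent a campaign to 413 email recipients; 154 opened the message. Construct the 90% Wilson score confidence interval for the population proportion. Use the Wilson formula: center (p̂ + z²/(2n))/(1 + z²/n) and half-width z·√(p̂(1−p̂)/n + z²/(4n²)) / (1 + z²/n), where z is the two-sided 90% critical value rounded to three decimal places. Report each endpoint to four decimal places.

(0.3347, 0.4127)

Here p̂ = 154/413 = 0.37288 and z = 1.645 (z² = 2.706025).
Denominator 1 + z²/n = 1 + 2.706025/413 = 1.006552.
Center = (0.37288 + 0.003276)/1.006552 = 0.37371.
Radicand: p̂(1−p̂)/n + z²/(4n²) = 0.000566201 + 0.000003966 = 0.000570167.
Half-width = 1.645·√0.000570167/1.006552 = 0.03902.
CI: 0.37371 ± 0.03902 = (0.3347, 0.4127).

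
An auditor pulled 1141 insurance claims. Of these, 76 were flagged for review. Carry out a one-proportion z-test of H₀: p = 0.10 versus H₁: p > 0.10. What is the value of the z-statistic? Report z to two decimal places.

z = -3.76

With x = 76 successes in n = 1141, p̂ = 0.06661.
Under H₀, SE = √(p₀(1−p₀)/n) = √(0.10·0.90/1141) = √0.000078878 = 0.008881.
z = (p̂ − p₀)/SE = (0.06661 − 0.10)/0.008881 = -3.76.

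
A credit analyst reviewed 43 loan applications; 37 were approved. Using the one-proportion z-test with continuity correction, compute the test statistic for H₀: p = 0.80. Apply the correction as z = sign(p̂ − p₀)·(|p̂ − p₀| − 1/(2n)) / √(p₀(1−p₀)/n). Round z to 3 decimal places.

The sample proportion is 37/43 = 0.86047. p̂ − p₀ = 0.060465.
Continuity correction 1/(2n) = 1/86 = 0.011628.
Corrected numerator: |0.060465| − 0.011628 = 0.048837.
Null standard error: √(0.80·0.20/43) = √0.003720930 = 0.060999.
z = (+)0.048837/0.060999 = 0.801.

z = 0.801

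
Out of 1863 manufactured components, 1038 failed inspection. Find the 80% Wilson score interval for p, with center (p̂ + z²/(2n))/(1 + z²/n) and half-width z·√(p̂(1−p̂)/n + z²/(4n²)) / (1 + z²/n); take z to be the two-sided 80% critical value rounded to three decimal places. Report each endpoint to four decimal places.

Here p̂ = 1038/1863 = 0.55717 and z = 1.282 (z² = 1.643524).
1 + z²/n = 1.000882.
Adjusted center: (0.55717 + z²/(2n))/1.000882 = 0.55712.
Radicand: p̂(1−p̂)/n + z²/(4n²) = 0.000132438 + 0.000000118 = 0.000132556.
Half-width = 1.282·√0.000132556/1.000882 = 0.01475.
So the interval runs from 0.5424 to 0.5719.

(0.5424, 0.5719)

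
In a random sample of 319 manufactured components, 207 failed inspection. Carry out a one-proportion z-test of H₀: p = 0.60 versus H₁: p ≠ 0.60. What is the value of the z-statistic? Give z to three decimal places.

Sample proportion p̂ = 207/319 = 0.64890.
Null standard error: √(0.60·0.40/319) = √0.000752351 = 0.027429.
Test statistic: z = 0.04890/0.027429 = 1.783.

z = 1.783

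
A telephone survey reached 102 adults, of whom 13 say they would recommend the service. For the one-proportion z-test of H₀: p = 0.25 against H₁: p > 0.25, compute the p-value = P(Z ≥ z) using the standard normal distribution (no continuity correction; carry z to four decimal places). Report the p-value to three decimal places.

p-value = 0.998

With x = 13 successes in n = 102, p̂ = 0.12745.
SE₀ = √(0.25·0.75/102) = 0.042875.
Test statistic (full precision, shown to 4 dp): z = (13/102 − 0.25)/SE₀ ≈ -2.8583.
p-value = P(Z ≥ z) with z = -2.8583 → 0.998.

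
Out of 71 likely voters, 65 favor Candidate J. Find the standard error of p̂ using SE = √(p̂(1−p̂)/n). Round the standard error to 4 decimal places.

The sample proportion is 65/71 = 0.91549.
p̂(1−p̂) = 0.91549·0.08451 = 0.077368.
SE = √(0.077368/71) = 0.0330.

SE = 0.0330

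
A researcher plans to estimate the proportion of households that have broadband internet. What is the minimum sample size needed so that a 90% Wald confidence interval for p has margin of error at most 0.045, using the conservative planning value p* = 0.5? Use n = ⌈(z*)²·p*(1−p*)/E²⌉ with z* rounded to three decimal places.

n = 335

The 90% critical value is z* = 1.645.
p*(1−p*) = 0.50·0.50 = 0.2500.
(z*)²·p*(1−p*)/E² = 2.706025·0.2500/0.002025 = 334.077.
⌈334.077⌉ = 335.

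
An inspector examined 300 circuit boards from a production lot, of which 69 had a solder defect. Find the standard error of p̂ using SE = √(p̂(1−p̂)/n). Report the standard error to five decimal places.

p̂ = 69/300 = 0.23000.
p̂(1−p̂) = 0.177100.
Dividing by n and taking the root: √0.000590333 = 0.02430.

SE = 0.02430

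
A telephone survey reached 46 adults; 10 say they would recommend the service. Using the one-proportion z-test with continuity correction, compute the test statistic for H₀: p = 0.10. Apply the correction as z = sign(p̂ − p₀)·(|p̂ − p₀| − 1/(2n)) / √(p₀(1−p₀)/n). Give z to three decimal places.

Sample proportion p̂ = 10/46 = 0.21739. p̂ − p₀ = 0.117391.
1/(2n) = 0.010870.
Corrected numerator: |0.117391| − 0.010870 = 0.106521.
Null standard error: √(0.10·0.90/46) = √0.001956522 = 0.044233.
z = +0.106521/0.044233 = 2.408.

z = 2.408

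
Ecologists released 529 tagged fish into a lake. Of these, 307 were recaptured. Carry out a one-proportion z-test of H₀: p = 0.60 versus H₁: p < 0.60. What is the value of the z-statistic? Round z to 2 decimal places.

z = -0.92

p̂ = 307/529 = 0.58034.
SE₀ = √(0.60·0.40/529) = 0.021300.
z = (0.58034 − 0.60)/0.021300 = -0.01966/0.021300 = -0.92.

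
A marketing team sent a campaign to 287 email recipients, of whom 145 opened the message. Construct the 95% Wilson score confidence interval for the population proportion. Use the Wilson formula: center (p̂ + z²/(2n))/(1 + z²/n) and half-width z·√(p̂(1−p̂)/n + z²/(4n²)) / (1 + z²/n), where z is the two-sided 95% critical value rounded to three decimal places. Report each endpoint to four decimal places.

p̂ = 145/287 = 0.50523; z = 1.960, so z² = 3.841600.
1 + z²/n = 1.013385.
Adjusted center: (0.50523 + z²/(2n))/1.013385 = 0.50516.
Radicand: p̂(1−p̂)/n + z²/(4n²) = 0.000870985 + 0.000011660 = 0.000882645.
Half-width = 1.960·√0.000882645/1.013385 = 0.05746.
Interval: 0.50516 ± 0.05746 → (0.4477, 0.5626).

(0.4477, 0.5626)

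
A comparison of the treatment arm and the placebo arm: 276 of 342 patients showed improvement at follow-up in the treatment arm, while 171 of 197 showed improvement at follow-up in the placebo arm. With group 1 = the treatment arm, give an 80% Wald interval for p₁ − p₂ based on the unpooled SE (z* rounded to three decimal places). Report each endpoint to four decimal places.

(-0.1023, -0.0197)

p̂₁ = 276/342 = 0.80702, p̂₂ = 171/197 = 0.86802; p̂₁ − p̂₂ = -0.06100.
Unpooled SE = √(p̂₁(1−p̂₁)/n₁ + p̂₂(1−p̂₂)/n₂) = √(0.000455381 + 0.000581528) = 0.032201.
For 80% confidence, z* = 1.282. Margin of error = 0.04128.
So the interval runs from -0.1023 to -0.0197.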